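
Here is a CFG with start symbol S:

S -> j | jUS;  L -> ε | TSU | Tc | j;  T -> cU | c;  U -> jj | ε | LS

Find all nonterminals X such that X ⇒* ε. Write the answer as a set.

{L, U}

Directly nullable (have an ε-rule): {L, U}.
Not nullable: S, T — each has a terminal in every rule's right-hand side or depends on a non-nullable symbol.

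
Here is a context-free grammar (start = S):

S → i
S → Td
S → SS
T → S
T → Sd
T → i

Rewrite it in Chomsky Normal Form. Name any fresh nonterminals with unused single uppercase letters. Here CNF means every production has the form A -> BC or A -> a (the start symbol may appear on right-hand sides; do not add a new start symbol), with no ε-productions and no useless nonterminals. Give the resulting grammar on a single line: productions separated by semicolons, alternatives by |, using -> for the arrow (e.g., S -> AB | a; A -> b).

No ε-productions.
After unit-elimination: S -> i | SS | Td; T -> i | SS | Sd | Td.
TERM: introduce A -> d and substitute in every rule of length ≥2.

S -> i | SS | TA; A -> d; T -> i | SA | SS | TA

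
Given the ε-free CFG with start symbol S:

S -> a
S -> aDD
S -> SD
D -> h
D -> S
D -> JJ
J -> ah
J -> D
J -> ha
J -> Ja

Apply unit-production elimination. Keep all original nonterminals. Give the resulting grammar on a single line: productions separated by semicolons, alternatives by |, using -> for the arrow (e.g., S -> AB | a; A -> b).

Unit productions: D->S, J->D.
Unit pairs (A ⇒* B via units): (D,S), (J,D), (J,S).
S: inherits non-unit rules of {S} → SD | a | aDD.
D: inherits non-unit rules of {D, S} → JJ | SD | a | aDD | h.
J: inherits non-unit rules of {D, J, S} → JJ | Ja | SD | a | aDD | ah | h | ha.

S -> a | SD | aDD; D -> a | h | JJ | SD | aDD; J -> a | h | JJ | Ja | SD | ah | ha | aDD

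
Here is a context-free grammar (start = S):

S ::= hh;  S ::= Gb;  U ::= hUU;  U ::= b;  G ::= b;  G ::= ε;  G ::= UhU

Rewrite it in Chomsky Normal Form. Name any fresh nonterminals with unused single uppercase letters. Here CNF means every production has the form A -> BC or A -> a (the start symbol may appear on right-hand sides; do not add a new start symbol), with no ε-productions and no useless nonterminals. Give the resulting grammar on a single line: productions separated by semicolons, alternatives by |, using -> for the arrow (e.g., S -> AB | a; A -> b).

Nullable: {G}; after ε-elimination: S -> b | Gb | hh; G -> b | UhU; U -> b | hUU.
No unit productions to eliminate.
TERM: introduce B -> b, A -> h and substitute in every rule of length ≥2.
BIN: G -> UAU becomes G -> UC, C -> AU; U -> AUU becomes U -> AD, D -> UU.

S -> b | AA | GB; A -> h; B -> b; C -> AU; D -> UU; G -> b | UC; U -> b | AD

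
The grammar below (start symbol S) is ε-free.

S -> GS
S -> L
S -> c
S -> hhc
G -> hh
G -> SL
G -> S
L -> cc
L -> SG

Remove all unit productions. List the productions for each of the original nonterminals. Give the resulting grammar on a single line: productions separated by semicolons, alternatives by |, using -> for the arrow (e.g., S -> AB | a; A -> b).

S -> c | GS | SG | cc | hhc; G -> c | GS | SG | SL | cc | hh | hhc; L -> SG | cc

Unit productions: G->S, S->L.
Unit pairs (A ⇒* B via units): (G,L), (G,S), (S,L).
S: inherits non-unit rules of {L, S} → GS | SG | c | cc | hhc.
G: inherits non-unit rules of {G, L, S} → GS | SG | SL | c | cc | hh | hhc.
L: inherits non-unit rules of {L} → SG | cc.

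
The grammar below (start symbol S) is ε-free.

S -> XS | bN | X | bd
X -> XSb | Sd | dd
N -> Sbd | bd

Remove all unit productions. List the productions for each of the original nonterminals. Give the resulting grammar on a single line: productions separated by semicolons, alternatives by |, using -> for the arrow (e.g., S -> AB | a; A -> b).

S -> Sd | XS | bN | bd | dd | XSb; N -> bd | Sbd; X -> Sd | dd | XSb

Unit productions: S->X.
Unit pairs (A ⇒* B via units): (S,X).
S: inherits non-unit rules of {S, X} → Sd | XS | XSb | bN | bd | dd.
N: inherits non-unit rules of {N} → Sbd | bd.
X: inherits non-unit rules of {X} → Sd | XSb | dd.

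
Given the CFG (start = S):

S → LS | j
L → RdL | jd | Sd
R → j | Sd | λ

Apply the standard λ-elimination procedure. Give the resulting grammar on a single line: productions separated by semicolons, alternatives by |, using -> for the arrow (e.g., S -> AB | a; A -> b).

S -> j | LS; L -> Sd | dL | jd | RdL; R -> j | Sd

Nullable set: {R}.
L -> RdL: R nullable, giving RdL | dL.
Drop R -> λ.
Unchanged (no nullable symbols): S -> LS; S -> j; L -> Sd; L -> jd; R -> Sd; R -> j.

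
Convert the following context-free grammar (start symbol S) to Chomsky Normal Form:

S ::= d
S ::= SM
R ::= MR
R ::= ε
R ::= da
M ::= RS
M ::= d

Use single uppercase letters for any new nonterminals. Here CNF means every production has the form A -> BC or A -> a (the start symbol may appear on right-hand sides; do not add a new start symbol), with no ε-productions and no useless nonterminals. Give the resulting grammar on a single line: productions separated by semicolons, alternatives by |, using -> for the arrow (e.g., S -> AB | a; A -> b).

S -> d | SM; A -> d; B -> a; M -> d | RS | SM; R -> d | AB | MR | RS | SM

Nullable: {R}; after ε-elimination: S -> d | SM; M -> S | d | RS; R -> M | MR | da.
After unit-elimination: S -> d | SM; M -> d | RS | SM; R -> d | MR | RS | SM | da.
TERM: introduce B -> a, A -> d and substitute in every rule of length ≥2.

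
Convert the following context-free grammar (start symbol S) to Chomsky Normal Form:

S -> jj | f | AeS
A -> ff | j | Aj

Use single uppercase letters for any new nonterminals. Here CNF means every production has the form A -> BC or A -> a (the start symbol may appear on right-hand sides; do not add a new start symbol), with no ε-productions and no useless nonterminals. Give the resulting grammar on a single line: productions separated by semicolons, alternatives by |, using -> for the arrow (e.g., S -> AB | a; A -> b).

S -> f | AE | BB; A -> j | AB | CC; B -> j; C -> f; D -> e; E -> DS

No ε-productions.
No unit productions to eliminate.
TERM: introduce D -> e, C -> f, B -> j and substitute in every rule of length ≥2.
BIN: S -> ADS becomes S -> AE, E -> DS.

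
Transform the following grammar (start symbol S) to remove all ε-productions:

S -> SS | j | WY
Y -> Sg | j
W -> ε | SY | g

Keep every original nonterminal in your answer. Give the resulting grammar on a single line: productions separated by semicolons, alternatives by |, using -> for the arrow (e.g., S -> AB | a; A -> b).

S -> Y | j | SS | WY; W -> g | SY; Y -> j | Sg

Nullable set: {W}.
S -> WY: W nullable, giving WY | Y.
Drop W -> ε.
Unchanged (no nullable symbols): S -> SS; S -> j; W -> SY; W -> g; Y -> Sg; Y -> j.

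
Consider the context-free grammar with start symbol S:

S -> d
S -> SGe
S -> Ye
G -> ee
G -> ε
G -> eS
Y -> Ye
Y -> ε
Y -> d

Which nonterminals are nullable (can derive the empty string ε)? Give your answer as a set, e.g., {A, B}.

{G, Y}

Directly nullable (have an ε-rule): {G, Y}.
Not nullable: S — each has a terminal in every rule's right-hand side or depends on a non-nullable symbol.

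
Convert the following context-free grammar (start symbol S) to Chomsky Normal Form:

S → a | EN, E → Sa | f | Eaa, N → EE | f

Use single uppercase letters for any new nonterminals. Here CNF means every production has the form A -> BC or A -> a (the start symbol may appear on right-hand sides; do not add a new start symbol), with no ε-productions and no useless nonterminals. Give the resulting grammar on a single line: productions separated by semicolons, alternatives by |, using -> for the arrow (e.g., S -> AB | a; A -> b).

S -> a | EN; A -> a; B -> AA; E -> f | EB | SA; N -> f | EE

No ε-productions.
No unit productions to eliminate.
TERM: introduce A -> a and substitute in every rule of length ≥2.
BIN: E -> EAA becomes E -> EB, B -> AA.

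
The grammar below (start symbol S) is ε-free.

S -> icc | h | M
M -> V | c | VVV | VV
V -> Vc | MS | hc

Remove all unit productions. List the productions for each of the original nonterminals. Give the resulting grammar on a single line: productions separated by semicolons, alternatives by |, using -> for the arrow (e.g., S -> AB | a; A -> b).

Unit productions: M->V, S->M.
Unit pairs (A ⇒* B via units): (M,V), (S,M), (S,V).
S: inherits non-unit rules of {M, S, V} → MS | VV | VVV | Vc | c | h | hc | icc.
M: inherits non-unit rules of {M, V} → MS | VV | VVV | Vc | c | hc.
V: inherits non-unit rules of {V} → MS | Vc | hc.

S -> c | h | MS | VV | Vc | hc | VVV | icc; M -> c | MS | VV | Vc | hc | VVV; V -> MS | Vc | hc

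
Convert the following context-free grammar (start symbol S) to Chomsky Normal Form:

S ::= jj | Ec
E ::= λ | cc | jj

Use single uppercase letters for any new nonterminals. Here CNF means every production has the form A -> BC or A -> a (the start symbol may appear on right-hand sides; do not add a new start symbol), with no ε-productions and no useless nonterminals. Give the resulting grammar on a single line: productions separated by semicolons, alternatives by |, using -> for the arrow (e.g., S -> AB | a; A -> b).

Nullable: {E}; after ε-elimination: S -> c | Ec | jj; E -> cc | jj.
No unit productions to eliminate.
TERM: introduce A -> c, B -> j and substitute in every rule of length ≥2.

S -> c | BB | EA; A -> c; B -> j; E -> AA | BB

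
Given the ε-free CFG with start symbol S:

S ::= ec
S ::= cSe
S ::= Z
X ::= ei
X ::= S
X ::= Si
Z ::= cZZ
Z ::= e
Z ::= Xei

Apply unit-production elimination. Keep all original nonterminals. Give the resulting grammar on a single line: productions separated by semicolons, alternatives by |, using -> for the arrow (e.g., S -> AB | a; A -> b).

Unit productions: S->Z, X->S.
Unit pairs (A ⇒* B via units): (S,Z), (X,S), (X,Z).
S: inherits non-unit rules of {S, Z} → Xei | cSe | cZZ | e | ec.
X: inherits non-unit rules of {S, X, Z} → Si | Xei | cSe | cZZ | e | ec | ei.
Z: inherits non-unit rules of {Z} → Xei | cZZ | e.

S -> e | ec | Xei | cSe | cZZ; X -> e | Si | ec | ei | Xei | cSe | cZZ; Z -> e | Xei | cZZ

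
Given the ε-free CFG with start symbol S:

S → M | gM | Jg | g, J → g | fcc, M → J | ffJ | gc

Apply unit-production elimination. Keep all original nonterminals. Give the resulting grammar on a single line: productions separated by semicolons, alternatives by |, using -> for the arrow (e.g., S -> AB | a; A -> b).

Unit productions: M->J, S->M.
Unit pairs (A ⇒* B via units): (M,J), (S,J), (S,M).
S: inherits non-unit rules of {J, M, S} → Jg | fcc | ffJ | g | gM | gc.
J: inherits non-unit rules of {J} → fcc | g.
M: inherits non-unit rules of {J, M} → fcc | ffJ | g | gc.

S -> g | Jg | gM | gc | fcc | ffJ; J -> g | fcc; M -> g | gc | fcc | ffJ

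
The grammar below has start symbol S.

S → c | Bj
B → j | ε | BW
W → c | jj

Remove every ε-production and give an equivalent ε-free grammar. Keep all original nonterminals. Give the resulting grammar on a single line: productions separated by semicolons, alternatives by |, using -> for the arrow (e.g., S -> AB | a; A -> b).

Nullable set: {B}.
S -> Bj: B nullable, giving Bj | j.
Drop B -> ε.
B -> BW: B nullable, giving BW | W.
Unchanged (no nullable symbols): S -> c; B -> j; W -> c; W -> jj.

S -> c | j | Bj; B -> W | j | BW; W -> c | jj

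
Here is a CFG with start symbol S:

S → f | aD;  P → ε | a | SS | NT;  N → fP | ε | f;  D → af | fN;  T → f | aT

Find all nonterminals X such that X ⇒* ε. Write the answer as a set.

{N, P}

Directly nullable (have an ε-rule): {N, P}.
Not nullable: D, S, T — each has a terminal in every rule's right-hand side or depends on a non-nullable symbol.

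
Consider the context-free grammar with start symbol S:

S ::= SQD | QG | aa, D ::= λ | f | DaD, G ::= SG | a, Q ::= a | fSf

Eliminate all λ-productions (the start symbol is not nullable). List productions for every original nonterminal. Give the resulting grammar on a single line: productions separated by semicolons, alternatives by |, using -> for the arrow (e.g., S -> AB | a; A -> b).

S -> QG | SQ | aa | SQD; D -> a | f | Da | aD | DaD; G -> a | SG; Q -> a | fSf

Nullable set: {D}.
S -> SQD: D nullable, giving SQ | SQD.
Drop D -> λ.
D -> DaD: D, D nullable, giving Da | DaD | a | aD.
Unchanged (no nullable symbols): S -> QG; S -> aa; D -> f; G -> SG; G -> a; Q -> a; Q -> fSf.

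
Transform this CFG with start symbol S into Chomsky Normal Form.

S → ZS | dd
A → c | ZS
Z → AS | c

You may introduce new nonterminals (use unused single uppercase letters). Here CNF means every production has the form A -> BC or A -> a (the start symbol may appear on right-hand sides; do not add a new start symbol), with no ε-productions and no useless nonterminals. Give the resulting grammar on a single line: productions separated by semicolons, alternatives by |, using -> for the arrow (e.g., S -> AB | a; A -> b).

S -> BB | ZS; A -> c | ZS; B -> d; Z -> c | AS

No ε-productions.
No unit productions to eliminate.
TERM: introduce B -> d and substitute in every rule of length ≥2.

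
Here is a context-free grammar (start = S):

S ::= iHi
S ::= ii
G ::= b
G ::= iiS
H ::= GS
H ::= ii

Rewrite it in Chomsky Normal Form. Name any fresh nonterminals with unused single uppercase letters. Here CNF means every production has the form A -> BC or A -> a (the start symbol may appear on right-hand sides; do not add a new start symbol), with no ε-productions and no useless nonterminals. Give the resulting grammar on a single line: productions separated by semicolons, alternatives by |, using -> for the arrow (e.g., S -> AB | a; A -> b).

S -> AA | AC; A -> i; B -> AS; C -> HA; G -> b | AB; H -> AA | GS

No ε-productions.
No unit productions to eliminate.
TERM: introduce A -> i and substitute in every rule of length ≥2.
BIN: G -> AAS becomes G -> AB, B -> AS; S -> AHA becomes S -> AC, C -> HA.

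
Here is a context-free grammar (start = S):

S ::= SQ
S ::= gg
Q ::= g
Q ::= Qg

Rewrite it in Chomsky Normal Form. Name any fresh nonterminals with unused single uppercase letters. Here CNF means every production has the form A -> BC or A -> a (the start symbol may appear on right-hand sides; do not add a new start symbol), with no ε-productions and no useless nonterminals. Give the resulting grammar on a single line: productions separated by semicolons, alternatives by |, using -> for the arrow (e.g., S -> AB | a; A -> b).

S -> AA | SQ; A -> g; Q -> g | QA

No ε-productions.
No unit productions to eliminate.
TERM: introduce A -> g and substitute in every rule of length ≥2.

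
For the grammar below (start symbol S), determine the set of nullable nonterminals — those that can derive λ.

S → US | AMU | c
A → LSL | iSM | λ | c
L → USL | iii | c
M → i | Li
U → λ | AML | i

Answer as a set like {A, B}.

{A, U}

Directly nullable (have an ε-rule): {A, U}.
Not nullable: L, M, S — each has a terminal in every rule's right-hand side or depends on a non-nullable symbol.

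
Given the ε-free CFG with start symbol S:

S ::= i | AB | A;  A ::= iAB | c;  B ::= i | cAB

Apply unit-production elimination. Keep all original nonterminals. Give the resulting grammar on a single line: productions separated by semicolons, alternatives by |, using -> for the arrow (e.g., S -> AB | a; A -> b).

Unit productions: S->A.
Unit pairs (A ⇒* B via units): (S,A).
S: inherits non-unit rules of {A, S} → AB | c | i | iAB.
A: inherits non-unit rules of {A} → c | iAB.
B: inherits non-unit rules of {B} → cAB | i.

S -> c | i | AB | iAB; A -> c | iAB; B -> i | cAB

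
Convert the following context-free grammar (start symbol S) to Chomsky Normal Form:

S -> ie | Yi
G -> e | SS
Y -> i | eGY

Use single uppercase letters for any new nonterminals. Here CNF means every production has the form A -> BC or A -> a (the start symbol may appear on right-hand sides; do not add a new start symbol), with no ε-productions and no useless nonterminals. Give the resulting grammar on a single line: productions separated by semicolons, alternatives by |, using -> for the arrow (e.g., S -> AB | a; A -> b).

S -> AB | YA; A -> i; B -> e; C -> GY; G -> e | SS; Y -> i | BC

No ε-productions.
No unit productions to eliminate.
TERM: introduce B -> e, A -> i and substitute in every rule of length ≥2.
BIN: Y -> BGY becomes Y -> BC, C -> GY.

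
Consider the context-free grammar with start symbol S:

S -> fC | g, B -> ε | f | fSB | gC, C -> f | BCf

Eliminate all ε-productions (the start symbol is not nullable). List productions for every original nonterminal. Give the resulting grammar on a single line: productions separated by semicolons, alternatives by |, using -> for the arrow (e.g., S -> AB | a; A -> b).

S -> g | fC; B -> f | fS | gC | fSB; C -> f | Cf | BCf

Nullable set: {B}.
Drop B -> ε.
B -> fSB: B nullable, giving fS | fSB.
C -> BCf: B nullable, giving BCf | Cf.
Unchanged (no nullable symbols): S -> fC; S -> g; B -> f; B -> gC; C -> f.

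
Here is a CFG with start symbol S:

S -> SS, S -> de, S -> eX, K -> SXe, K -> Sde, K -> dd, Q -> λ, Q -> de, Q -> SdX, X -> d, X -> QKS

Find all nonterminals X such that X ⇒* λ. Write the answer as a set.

{Q}

Directly nullable (have an ε-rule): {Q}.
Not nullable: K, S, X — each has a terminal in every rule's right-hand side or depends on a non-nullable symbol.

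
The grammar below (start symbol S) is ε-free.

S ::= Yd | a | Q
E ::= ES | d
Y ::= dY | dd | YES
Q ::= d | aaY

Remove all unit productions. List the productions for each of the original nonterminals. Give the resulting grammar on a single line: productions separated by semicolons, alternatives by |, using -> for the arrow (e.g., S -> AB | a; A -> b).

S -> a | d | Yd | aaY; E -> d | ES; Q -> d | aaY; Y -> dY | dd | YES

Unit productions: S->Q.
Unit pairs (A ⇒* B via units): (S,Q).
S: inherits non-unit rules of {Q, S} → Yd | a | aaY | d.
E: inherits non-unit rules of {E} → ES | d.
Q: inherits non-unit rules of {Q} → aaY | d.
Y: inherits non-unit rules of {Y} → YES | dY | dd.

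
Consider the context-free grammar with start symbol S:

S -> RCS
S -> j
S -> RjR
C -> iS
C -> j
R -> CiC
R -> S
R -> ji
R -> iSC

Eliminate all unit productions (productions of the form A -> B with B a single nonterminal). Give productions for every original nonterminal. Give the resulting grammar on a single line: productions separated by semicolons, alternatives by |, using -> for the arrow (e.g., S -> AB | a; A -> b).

Unit productions: R->S.
Unit pairs (A ⇒* B via units): (R,S).
S: inherits non-unit rules of {S} → RCS | RjR | j.
C: inherits non-unit rules of {C} → iS | j.
R: inherits non-unit rules of {R, S} → CiC | RCS | RjR | iSC | j | ji.

S -> j | RCS | RjR; C -> j | iS; R -> j | ji | CiC | RCS | RjR | iSC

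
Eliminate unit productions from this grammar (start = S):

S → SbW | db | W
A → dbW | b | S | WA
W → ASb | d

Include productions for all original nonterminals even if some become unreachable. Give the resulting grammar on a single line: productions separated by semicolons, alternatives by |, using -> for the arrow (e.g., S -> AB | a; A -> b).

S -> d | db | ASb | SbW; A -> b | d | WA | db | ASb | SbW | dbW; W -> d | ASb

Unit productions: A->S, S->W.
Unit pairs (A ⇒* B via units): (A,S), (A,W), (S,W).
S: inherits non-unit rules of {S, W} → ASb | SbW | d | db.
A: inherits non-unit rules of {A, S, W} → ASb | SbW | WA | b | d | db | dbW.
W: inherits non-unit rules of {W} → ASb | d.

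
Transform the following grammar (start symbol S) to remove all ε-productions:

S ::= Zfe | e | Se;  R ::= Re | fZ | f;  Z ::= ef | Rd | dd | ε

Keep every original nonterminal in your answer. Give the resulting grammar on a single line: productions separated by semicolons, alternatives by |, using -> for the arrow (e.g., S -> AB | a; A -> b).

Nullable set: {Z}.
S -> Zfe: Z nullable, giving Zfe | fe.
R -> fZ: Z nullable, giving f | fZ.
Drop Z -> ε.
Unchanged (no nullable symbols): S -> Se; S -> e; R -> Re; R -> f; Z -> Rd; Z -> dd; Z -> ef.

S -> e | Se | fe | Zfe; R -> f | Re | fZ; Z -> Rd | dd | ef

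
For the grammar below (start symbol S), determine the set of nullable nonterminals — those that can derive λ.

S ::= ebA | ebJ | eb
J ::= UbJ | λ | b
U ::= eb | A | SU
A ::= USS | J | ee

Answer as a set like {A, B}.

{A, J, U}

Directly nullable (have an ε-rule): {J}.
A is nullable via A -> J (every symbol on the right is already known nullable).
U is nullable via U -> A (every symbol on the right is already known nullable).
Not nullable: S — each has a terminal in every rule's right-hand side or depends on a non-nullable symbol.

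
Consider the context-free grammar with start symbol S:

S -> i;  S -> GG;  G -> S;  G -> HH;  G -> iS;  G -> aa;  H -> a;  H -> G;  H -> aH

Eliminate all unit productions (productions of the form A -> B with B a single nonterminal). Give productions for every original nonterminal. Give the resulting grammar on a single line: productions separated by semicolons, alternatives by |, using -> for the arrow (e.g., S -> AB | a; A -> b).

S -> i | GG; G -> i | GG | HH | aa | iS; H -> a | i | GG | HH | aH | aa | iS

Unit productions: G->S, H->G.
Unit pairs (A ⇒* B via units): (G,S), (H,G), (H,S).
S: inherits non-unit rules of {S} → GG | i.
G: inherits non-unit rules of {G, S} → GG | HH | aa | i | iS.
H: inherits non-unit rules of {G, H, S} → GG | HH | a | aH | aa | i | iS.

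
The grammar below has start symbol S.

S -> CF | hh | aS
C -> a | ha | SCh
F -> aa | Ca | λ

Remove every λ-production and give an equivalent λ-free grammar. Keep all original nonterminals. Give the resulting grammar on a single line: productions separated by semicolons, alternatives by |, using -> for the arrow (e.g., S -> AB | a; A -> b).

S -> C | CF | aS | hh; C -> a | ha | SCh; F -> Ca | aa

Nullable set: {F}.
S -> CF: F nullable, giving C | CF.
Drop F -> λ.
Unchanged (no nullable symbols): S -> aS; S -> hh; C -> SCh; C -> a; C -> ha; F -> Ca; F -> aa.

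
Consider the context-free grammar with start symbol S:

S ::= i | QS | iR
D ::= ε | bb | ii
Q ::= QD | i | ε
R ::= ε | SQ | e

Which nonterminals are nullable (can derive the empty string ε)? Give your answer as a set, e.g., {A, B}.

Directly nullable (have an ε-rule): {D, Q, R}.
Not nullable: S — each has a terminal in every rule's right-hand side or depends on a non-nullable symbol.

{D, Q, R}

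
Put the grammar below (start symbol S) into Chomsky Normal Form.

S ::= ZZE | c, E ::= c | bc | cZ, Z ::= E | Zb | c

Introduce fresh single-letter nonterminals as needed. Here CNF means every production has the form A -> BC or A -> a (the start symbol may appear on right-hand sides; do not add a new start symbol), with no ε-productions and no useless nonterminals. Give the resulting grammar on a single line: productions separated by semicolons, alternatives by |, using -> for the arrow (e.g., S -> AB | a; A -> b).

S -> c | ZC; A -> b; B -> c; C -> ZE; E -> c | AB | BZ; Z -> c | AB | BZ | ZA

No ε-productions.
After unit-elimination: S -> c | ZZE; E -> c | bc | cZ; Z -> c | Zb | bc | cZ.
TERM: introduce A -> b, B -> c and substitute in every rule of length ≥2.
BIN: S -> ZZE becomes S -> ZC, C -> ZE.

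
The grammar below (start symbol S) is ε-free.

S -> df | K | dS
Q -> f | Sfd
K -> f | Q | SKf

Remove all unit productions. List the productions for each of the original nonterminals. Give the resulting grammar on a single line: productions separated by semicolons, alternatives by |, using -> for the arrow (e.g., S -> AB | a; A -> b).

S -> f | dS | df | SKf | Sfd; K -> f | SKf | Sfd; Q -> f | Sfd

Unit productions: K->Q, S->K.
Unit pairs (A ⇒* B via units): (K,Q), (S,K), (S,Q).
S: inherits non-unit rules of {K, Q, S} → SKf | Sfd | dS | df | f.
K: inherits non-unit rules of {K, Q} → SKf | Sfd | f.
Q: inherits non-unit rules of {Q} → Sfd | f.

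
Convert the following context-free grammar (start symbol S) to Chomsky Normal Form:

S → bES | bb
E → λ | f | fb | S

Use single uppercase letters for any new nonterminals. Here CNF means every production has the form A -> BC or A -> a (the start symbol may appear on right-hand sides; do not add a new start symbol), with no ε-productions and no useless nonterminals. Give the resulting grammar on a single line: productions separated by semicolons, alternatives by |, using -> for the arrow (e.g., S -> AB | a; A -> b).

S -> AA | AD | AS; A -> b; B -> f; C -> ES; D -> ES; E -> f | AA | AC | AS | BA

Nullable: {E}; after ε-elimination: S -> bS | bb | bES; E -> S | f | fb.
After unit-elimination: S -> bS | bb | bES; E -> f | bS | bb | fb | bES.
TERM: introduce A -> b, B -> f and substitute in every rule of length ≥2.
BIN: E -> AES becomes E -> AC, C -> ES; S -> AES becomes S -> AD, D -> ES.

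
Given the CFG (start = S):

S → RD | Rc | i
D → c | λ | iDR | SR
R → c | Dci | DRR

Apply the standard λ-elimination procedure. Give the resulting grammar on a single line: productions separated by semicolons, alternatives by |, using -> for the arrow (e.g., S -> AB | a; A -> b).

S -> R | i | RD | Rc; D -> c | SR | iR | iDR; R -> c | RR | ci | DRR | Dci

Nullable set: {D}.
S -> RD: D nullable, giving R | RD.
Drop D -> λ.
D -> iDR: D nullable, giving iDR | iR.
R -> DRR: D nullable, giving DRR | RR.
R -> Dci: D nullable, giving Dci | ci.
Unchanged (no nullable symbols): S -> Rc; S -> i; D -> SR; D -> c; R -> c.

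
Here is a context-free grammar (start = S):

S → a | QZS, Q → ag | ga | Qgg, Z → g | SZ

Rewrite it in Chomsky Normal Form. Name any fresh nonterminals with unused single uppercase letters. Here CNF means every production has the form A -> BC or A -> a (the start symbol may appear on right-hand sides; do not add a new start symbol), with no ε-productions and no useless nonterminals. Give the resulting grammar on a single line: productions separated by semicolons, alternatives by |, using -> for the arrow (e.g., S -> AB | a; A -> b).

S -> a | QD; A -> g; B -> a; C -> AA; D -> ZS; Q -> AB | BA | QC; Z -> g | SZ

No ε-productions.
No unit productions to eliminate.
TERM: introduce B -> a, A -> g and substitute in every rule of length ≥2.
BIN: Q -> QAA becomes Q -> QC, C -> AA; S -> QZS becomes S -> QD, D -> ZS.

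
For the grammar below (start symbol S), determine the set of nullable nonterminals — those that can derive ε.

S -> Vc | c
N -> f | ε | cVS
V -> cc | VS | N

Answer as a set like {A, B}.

Directly nullable (have an ε-rule): {N}.
V is nullable via V -> N (every symbol on the right is already known nullable).
Not nullable: S — each has a terminal in every rule's right-hand side or depends on a non-nullable symbol.

{N, V}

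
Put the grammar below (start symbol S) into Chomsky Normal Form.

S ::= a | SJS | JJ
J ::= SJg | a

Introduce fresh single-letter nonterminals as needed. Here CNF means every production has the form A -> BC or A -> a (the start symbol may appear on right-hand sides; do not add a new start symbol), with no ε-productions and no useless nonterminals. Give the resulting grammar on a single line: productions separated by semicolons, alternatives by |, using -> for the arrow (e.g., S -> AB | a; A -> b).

No ε-productions.
No unit productions to eliminate.
TERM: introduce A -> g and substitute in every rule of length ≥2.
BIN: J -> SJA becomes J -> SB, B -> JA; S -> SJS becomes S -> SC, C -> JS.

S -> a | JJ | SC; A -> g; B -> JA; C -> JS; J -> a | SB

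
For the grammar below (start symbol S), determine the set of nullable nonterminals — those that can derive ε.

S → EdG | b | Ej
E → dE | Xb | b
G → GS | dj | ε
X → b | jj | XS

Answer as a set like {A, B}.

Directly nullable (have an ε-rule): {G}.
Not nullable: E, S, X — each has a terminal in every rule's right-hand side or depends on a non-nullable symbol.

{G}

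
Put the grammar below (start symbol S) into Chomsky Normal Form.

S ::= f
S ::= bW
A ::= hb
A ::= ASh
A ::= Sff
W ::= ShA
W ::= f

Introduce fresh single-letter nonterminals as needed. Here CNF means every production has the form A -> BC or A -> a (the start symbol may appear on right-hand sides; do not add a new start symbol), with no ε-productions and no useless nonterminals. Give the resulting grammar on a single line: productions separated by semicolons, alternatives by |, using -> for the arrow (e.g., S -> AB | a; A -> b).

No ε-productions.
No unit productions to eliminate.
TERM: introduce D -> b, C -> f, B -> h and substitute in every rule of length ≥2.
BIN: A -> ASB becomes A -> AE, E -> SB; A -> SCC becomes A -> SF, F -> CC; W -> SBA becomes W -> SG, G -> BA.

S -> f | DW; A -> AE | BD | SF; B -> h; C -> f; D -> b; E -> SB; F -> CC; G -> BA; W -> f | SG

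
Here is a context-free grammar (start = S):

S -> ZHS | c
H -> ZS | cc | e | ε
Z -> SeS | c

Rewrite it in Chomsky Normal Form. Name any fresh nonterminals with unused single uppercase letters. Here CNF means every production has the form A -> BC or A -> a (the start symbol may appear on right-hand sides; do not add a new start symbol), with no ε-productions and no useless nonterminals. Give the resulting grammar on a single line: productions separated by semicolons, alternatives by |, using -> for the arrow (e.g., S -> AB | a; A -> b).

Nullable: {H}; after ε-elimination: S -> c | ZS | ZHS; H -> e | ZS | cc; Z -> c | SeS.
No unit productions to eliminate.
TERM: introduce A -> c, B -> e and substitute in every rule of length ≥2.
BIN: S -> ZHS becomes S -> ZC, C -> HS; Z -> SBS becomes Z -> SD, D -> BS.

S -> c | ZC | ZS; A -> c; B -> e; C -> HS; D -> BS; H -> e | AA | ZS; Z -> c | SD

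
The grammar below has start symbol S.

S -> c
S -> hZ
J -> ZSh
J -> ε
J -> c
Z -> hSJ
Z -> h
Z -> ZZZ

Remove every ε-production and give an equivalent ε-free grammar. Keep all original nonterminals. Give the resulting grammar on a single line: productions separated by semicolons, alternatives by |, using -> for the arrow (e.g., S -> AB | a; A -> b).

S -> c | hZ; J -> c | ZSh; Z -> h | hS | ZZZ | hSJ

Nullable set: {J}.
Drop J -> ε.
Z -> hSJ: J nullable, giving hS | hSJ.
Unchanged (no nullable symbols): S -> c; S -> hZ; J -> ZSh; J -> c; Z -> ZZZ; Z -> h.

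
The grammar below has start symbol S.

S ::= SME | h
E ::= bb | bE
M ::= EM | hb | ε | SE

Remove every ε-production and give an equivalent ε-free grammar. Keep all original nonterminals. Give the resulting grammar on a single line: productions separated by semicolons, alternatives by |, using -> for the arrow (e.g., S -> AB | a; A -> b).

Nullable set: {M}.
S -> SME: M nullable, giving SE | SME.
Drop M -> ε.
M -> EM: M nullable, giving E | EM.
Unchanged (no nullable symbols): S -> h; E -> bE; E -> bb; M -> SE; M -> hb.

S -> h | SE | SME; E -> bE | bb; M -> E | EM | SE | hb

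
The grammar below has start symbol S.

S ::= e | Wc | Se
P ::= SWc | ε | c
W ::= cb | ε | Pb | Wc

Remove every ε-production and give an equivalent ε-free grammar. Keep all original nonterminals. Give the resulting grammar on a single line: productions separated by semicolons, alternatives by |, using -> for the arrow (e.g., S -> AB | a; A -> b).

Nullable set: {P, W}.
S -> Wc: W nullable, giving Wc | c.
Drop P -> ε.
P -> SWc: W nullable, giving SWc | Sc.
Drop W -> ε.
W -> Pb: P nullable, giving Pb | b.
W -> Wc: W nullable, giving Wc | c.
Unchanged (no nullable symbols): S -> Se; S -> e; P -> c; W -> cb.

S -> c | e | Se | Wc; P -> c | Sc | SWc; W -> b | c | Pb | Wc | cb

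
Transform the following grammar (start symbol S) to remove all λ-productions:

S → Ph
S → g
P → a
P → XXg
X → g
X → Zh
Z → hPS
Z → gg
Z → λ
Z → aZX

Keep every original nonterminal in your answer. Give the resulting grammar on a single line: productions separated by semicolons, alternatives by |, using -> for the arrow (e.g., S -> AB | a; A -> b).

S -> g | Ph; P -> a | XXg; X -> g | h | Zh; Z -> aX | gg | aZX | hPS

Nullable set: {Z}.
X -> Zh: Z nullable, giving Zh | h.
Drop Z -> λ.
Z -> aZX: Z nullable, giving aX | aZX.
Unchanged (no nullable symbols): S -> Ph; S -> g; P -> XXg; P -> a; X -> g; Z -> gg; Z -> hPS.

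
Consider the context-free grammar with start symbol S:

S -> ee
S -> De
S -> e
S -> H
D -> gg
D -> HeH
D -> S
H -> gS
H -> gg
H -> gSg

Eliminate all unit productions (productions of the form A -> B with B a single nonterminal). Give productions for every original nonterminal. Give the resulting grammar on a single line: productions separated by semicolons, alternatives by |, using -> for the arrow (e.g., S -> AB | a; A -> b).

Unit productions: D->S, S->H.
Unit pairs (A ⇒* B via units): (D,H), (D,S), (S,H).
S: inherits non-unit rules of {H, S} → De | e | ee | gS | gSg | gg.
D: inherits non-unit rules of {D, H, S} → De | HeH | e | ee | gS | gSg | gg.
H: inherits non-unit rules of {H} → gS | gSg | gg.

S -> e | De | ee | gS | gg | gSg; D -> e | De | ee | gS | gg | HeH | gSg; H -> gS | gg | gSg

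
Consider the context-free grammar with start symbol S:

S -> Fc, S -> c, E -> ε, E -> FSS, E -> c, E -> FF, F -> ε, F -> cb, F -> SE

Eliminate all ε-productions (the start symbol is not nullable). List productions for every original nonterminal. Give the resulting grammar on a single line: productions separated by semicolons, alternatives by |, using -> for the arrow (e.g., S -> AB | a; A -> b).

Nullable set: {E, F}.
S -> Fc: F nullable, giving Fc | c.
Drop E -> ε.
E -> FF: F, F nullable, giving F | FF.
E -> FSS: F nullable, giving FSS | SS.
Drop F -> ε.
F -> SE: E nullable, giving S | SE.
Unchanged (no nullable symbols): S -> c; E -> c; F -> cb.

S -> c | Fc; E -> F | c | FF | SS | FSS; F -> S | SE | cb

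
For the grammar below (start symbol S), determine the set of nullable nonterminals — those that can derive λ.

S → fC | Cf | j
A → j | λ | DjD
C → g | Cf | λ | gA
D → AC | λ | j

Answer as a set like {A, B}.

Directly nullable (have an ε-rule): {A, C, D}.
Not nullable: S — each has a terminal in every rule's right-hand side or depends on a non-nullable symbol.

{A, C, D}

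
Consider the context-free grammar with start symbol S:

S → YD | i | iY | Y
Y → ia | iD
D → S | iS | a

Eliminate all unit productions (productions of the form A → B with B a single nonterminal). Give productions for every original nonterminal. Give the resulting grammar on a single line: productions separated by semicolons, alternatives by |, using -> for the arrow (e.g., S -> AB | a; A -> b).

S -> i | YD | iD | iY | ia; D -> a | i | YD | iD | iS | iY | ia; Y -> iD | ia

Unit productions: D->S, S->Y.
Unit pairs (A ⇒* B via units): (D,S), (D,Y), (S,Y).
S: inherits non-unit rules of {S, Y} → YD | i | iD | iY | ia.
D: inherits non-unit rules of {D, S, Y} → YD | a | i | iD | iS | iY | ia.
Y: inherits non-unit rules of {Y} → iD | ia.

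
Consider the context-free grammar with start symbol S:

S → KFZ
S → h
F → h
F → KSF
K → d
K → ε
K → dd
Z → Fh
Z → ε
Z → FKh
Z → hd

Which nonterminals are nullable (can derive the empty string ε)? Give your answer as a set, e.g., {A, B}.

Directly nullable (have an ε-rule): {K, Z}.
Not nullable: F, S — each has a terminal in every rule's right-hand side or depends on a non-nullable symbol.

{K, Z}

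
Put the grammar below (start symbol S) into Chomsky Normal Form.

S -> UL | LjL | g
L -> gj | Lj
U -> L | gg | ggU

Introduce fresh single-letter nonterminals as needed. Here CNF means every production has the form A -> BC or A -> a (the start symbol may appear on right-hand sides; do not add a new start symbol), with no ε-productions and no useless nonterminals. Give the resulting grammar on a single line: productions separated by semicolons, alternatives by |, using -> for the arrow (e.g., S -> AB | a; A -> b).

No ε-productions.
After unit-elimination: S -> g | UL | LjL; L -> Lj | gj; U -> Lj | gg | gj | ggU.
TERM: introduce B -> g, A -> j and substitute in every rule of length ≥2.
BIN: S -> LAL becomes S -> LC, C -> AL; U -> BBU becomes U -> BD, D -> BU.

S -> g | LC | UL; A -> j; B -> g; C -> AL; D -> BU; L -> BA | LA; U -> BA | BB | BD | LA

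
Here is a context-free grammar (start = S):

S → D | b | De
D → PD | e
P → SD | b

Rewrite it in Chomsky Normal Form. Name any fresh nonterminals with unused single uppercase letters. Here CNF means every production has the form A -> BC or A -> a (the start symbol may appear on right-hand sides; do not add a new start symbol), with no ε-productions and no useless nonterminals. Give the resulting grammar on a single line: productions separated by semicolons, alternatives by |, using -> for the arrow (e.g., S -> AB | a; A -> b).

S -> b | e | DA | PD; A -> e; D -> e | PD; P -> b | SD

No ε-productions.
After unit-elimination: S -> b | e | De | PD; D -> e | PD; P -> b | SD.
TERM: introduce A -> e and substitute in every rule of length ≥2.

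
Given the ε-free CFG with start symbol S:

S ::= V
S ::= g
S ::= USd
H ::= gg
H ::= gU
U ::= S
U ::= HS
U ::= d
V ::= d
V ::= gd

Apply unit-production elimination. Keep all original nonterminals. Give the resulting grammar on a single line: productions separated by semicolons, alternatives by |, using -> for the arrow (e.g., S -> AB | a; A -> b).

Unit productions: S->V, U->S.
Unit pairs (A ⇒* B via units): (S,V), (U,S), (U,V).
S: inherits non-unit rules of {S, V} → USd | d | g | gd.
H: inherits non-unit rules of {H} → gU | gg.
U: inherits non-unit rules of {S, U, V} → HS | USd | d | g | gd.
V: inherits non-unit rules of {V} → d | gd.

S -> d | g | gd | USd; H -> gU | gg; U -> d | g | HS | gd | USd; V -> d | gd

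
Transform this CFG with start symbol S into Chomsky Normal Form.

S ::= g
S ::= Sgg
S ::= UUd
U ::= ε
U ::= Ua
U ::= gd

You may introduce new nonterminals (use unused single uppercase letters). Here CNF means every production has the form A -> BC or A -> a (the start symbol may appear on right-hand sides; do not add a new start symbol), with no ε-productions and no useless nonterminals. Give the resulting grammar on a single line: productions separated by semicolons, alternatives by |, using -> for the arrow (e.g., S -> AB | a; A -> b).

Nullable: {U}; after ε-elimination: S -> d | g | Ud | Sgg | UUd; U -> a | Ua | gd.
No unit productions to eliminate.
TERM: introduce C -> a, B -> d, A -> g and substitute in every rule of length ≥2.
BIN: S -> SAA becomes S -> SD, D -> AA; S -> UUB becomes S -> UE, E -> UB.

S -> d | g | SD | UB | UE; A -> g; B -> d; C -> a; D -> AA; E -> UB; U -> a | AB | UC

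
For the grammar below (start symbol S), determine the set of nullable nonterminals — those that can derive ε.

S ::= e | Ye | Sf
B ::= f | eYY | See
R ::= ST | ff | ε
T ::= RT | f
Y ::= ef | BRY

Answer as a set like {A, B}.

Directly nullable (have an ε-rule): {R}.
Not nullable: B, S, T, Y — each has a terminal in every rule's right-hand side or depends on a non-nullable symbol.

{R}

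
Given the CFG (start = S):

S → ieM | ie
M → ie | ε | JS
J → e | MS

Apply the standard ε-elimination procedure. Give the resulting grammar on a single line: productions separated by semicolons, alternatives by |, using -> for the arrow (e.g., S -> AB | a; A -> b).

S -> ie | ieM; J -> S | e | MS; M -> JS | ie

Nullable set: {M}.
S -> ieM: M nullable, giving ie | ieM.
J -> MS: M nullable, giving MS | S.
Drop M -> ε.
Unchanged (no nullable symbols): S -> ie; J -> e; M -> JS; M -> ie.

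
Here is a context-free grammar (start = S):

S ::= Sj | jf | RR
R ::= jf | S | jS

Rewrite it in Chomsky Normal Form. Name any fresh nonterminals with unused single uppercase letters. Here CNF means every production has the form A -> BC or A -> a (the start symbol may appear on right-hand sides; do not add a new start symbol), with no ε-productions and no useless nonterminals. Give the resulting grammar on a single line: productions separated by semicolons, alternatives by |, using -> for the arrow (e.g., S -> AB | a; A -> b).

No ε-productions.
After unit-elimination: S -> RR | Sj | jf; R -> RR | Sj | jS | jf.
TERM: introduce B -> f, A -> j and substitute in every rule of length ≥2.

S -> AB | RR | SA; A -> j; B -> f; R -> AB | AS | RR | SA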